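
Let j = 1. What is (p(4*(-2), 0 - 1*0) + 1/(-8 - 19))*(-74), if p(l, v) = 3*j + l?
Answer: 10064/27 ≈ 372.74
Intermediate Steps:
p(l, v) = 3 + l (p(l, v) = 3*1 + l = 3 + l)
(p(4*(-2), 0 - 1*0) + 1/(-8 - 19))*(-74) = ((3 + 4*(-2)) + 1/(-8 - 19))*(-74) = ((3 - 8) + 1/(-27))*(-74) = (-5 - 1/27)*(-74) = -136/27*(-74) = 10064/27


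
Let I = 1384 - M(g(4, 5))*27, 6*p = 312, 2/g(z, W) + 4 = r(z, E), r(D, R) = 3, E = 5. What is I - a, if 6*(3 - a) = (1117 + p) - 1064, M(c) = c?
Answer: 2905/2 ≈ 1452.5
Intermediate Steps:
g(z, W) = -2 (g(z, W) = 2/(-4 + 3) = 2/(-1) = 2*(-1) = -2)
p = 52 (p = (⅙)*312 = 52)
I = 1438 (I = 1384 - (-2)*27 = 1384 - 1*(-54) = 1384 + 54 = 1438)
a = -29/2 (a = 3 - ((1117 + 52) - 1064)/6 = 3 - (1169 - 1064)/6 = 3 - ⅙*105 = 3 - 35/2 = -29/2 ≈ -14.500)
I - a = 1438 - 1*(-29/2) = 1438 + 29/2 = 2905/2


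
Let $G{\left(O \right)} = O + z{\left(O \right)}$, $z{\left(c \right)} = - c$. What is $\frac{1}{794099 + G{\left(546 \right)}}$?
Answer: $\frac{1}{794099} \approx 1.2593 \cdot 10^{-6}$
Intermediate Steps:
$G{\left(O \right)} = 0$ ($G{\left(O \right)} = O - O = 0$)
$\frac{1}{794099 + G{\left(546 \right)}} = \frac{1}{794099 + 0} = \frac{1}{794099}$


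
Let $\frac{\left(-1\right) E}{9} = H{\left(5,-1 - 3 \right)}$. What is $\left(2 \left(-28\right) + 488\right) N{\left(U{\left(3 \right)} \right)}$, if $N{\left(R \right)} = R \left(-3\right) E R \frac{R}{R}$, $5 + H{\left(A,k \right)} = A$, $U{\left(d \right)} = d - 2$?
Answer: $0$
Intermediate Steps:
$U{\left(d \right)} = -2 + d$
$H{\left(A,k \right)} = -5 + A$
$E = 0$ ($E = - 9 \left(-5 + 5\right) = \left(-9\right) 0 = 0$)
$N{\left(R \right)} = 0$ ($N{\left(R \right)} = R \left(-3\right) 0 R \frac{R}{R} = - 3 R 0 \cdot 1 = - 3 R 0 = 0$)
$\left(2 \left(-28\right) + 488\right) N{\left(U{\left(3 \right)} \right)} = \left(2 \left(-28\right) + 488\right) 0 = \left(-56 + 488\right) 0 = 432 \cdot 0 = 0$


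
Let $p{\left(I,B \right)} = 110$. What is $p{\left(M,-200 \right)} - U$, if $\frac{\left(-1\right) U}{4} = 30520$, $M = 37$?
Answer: $122190$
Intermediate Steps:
$U = -122080$ ($U = \left(-4\right) 30520 = -122080$)
$p{\left(M,-200 \right)} - U = 110 - -122080 = 110 + 122080 = 122190$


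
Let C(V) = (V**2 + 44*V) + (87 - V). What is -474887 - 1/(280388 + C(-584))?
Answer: -283231629654/596419 ≈ -4.7489e+5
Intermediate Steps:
C(V) = 87 + V**2 + 43*V
-474887 - 1/(280388 + C(-584)) = -474887 - 1/(280388 + (87 + (-584)**2 + 43*(-584))) = -474887 - 1/(280388 + (87 + 341056 - 25112)) = -474887 - 1/(280388 + 316031) = -474887 - 1/596419 = -283231629654/596419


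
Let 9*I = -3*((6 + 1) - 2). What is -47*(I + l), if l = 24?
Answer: -3149/3 ≈ -1049.7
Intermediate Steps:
I = -5/3 (I = (-3*((6 + 1) - 2))/9 = (-3*(7 - 2))/9 = (-3*5)/9 = (1/9)*(-15) = -5/3 ≈ -1.6667)
-47*(I + l) = -47*(-5/3 + 24) = -47*67/3 = -3149/3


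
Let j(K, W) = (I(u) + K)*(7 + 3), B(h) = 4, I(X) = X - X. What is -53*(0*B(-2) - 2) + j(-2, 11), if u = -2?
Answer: 86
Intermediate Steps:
I(X) = 0
j(K, W) = 10*K (j(K, W) = (0 + K)*(7 + 3) = K*10 = 10*K)
-53*(0*B(-2) - 2) + j(-2, 11) = -53*(0*4 - 2) + 10*(-2) = -53*(0 - 2) - 20 = -53*(-2) - 20 = 106 - 20 = 86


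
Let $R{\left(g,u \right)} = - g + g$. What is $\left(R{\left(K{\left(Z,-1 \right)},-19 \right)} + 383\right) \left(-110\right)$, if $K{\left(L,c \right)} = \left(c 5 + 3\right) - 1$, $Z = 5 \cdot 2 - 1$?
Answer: $-42130$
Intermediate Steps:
$Z = 9$ ($Z = 10 - 1 = 9$)
$K{\left(L,c \right)} = 2 + 5 c$ ($K{\left(L,c \right)} = \left(5 c + 3\right) - 1 = \left(3 + 5 c\right) - 1 = 2 + 5 c$)
$R{\left(g,u \right)} = 0$
$\left(R{\left(K{\left(Z,-1 \right)},-19 \right)} + 383\right) \left(-110\right) = \left(0 + 383\right) \left(-110\right) = 383 \left(-110\right) = -42130$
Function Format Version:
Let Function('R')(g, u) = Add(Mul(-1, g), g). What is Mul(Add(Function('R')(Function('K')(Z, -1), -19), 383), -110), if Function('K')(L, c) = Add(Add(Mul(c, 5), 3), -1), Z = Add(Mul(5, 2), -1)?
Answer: -42130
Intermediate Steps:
Z = 9 (Z = Add(10, -1) = 9)
Function('K')(L, c) = Add(2, Mul(5, c)) (Function('K')(L, c) = Add(Add(Mul(5, c), 3), -1) = Add(Add(3, Mul(5, c)), -1) = Add(2, Mul(5, c)))
Function('R')(g, u) = 0
Mul(Add(Function('R')(Function('K')(Z, -1), -19), 383), -110) = Mul(Add(0, 383), -110) = Mul(383, -110) = -42130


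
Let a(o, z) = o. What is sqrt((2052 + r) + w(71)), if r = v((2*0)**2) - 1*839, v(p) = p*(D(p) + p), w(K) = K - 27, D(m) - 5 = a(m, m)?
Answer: sqrt(1257) ≈ 35.454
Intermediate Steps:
D(m) = 5 + m
w(K) = -27 + K
v(p) = p*(5 + 2*p) (v(p) = p*((5 + p) + p) = p*(5 + 2*p))
r = -839 (r = (2*0)**2*(5 + 2*(2*0)**2) - 1*839 = 0**2*(5 + 2*0**2) - 839 = 0*(5 + 2*0) - 839 = 0*(5 + 0) - 839 = 0*5 - 839 = 0 - 839 = -839)
sqrt((2052 + r) + w(71)) = sqrt((2052 - 839) + (-27 + 71)) = sqrt(1213 + 44) = sqrt(1257)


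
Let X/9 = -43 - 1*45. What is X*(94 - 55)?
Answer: -30888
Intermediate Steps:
X = -792 (X = 9*(-43 - 1*45) = 9*(-43 - 45) = 9*(-88) = -792)
X*(94 - 55) = -792*(94 - 55) = -792*39 = -30888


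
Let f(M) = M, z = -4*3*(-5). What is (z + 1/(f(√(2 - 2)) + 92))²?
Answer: 30481441/8464 ≈ 3601.3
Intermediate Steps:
z = 60 (z = -12*(-5) = 60)
(z + 1/(f(√(2 - 2)) + 92))² = (60 + 1/(√(2 - 2) + 92))² = (60 + 1/(√0 + 92))² = (60 + 1/(0 + 92))² = (60 + 1/92)² = (5521/92)² = 30481441/8464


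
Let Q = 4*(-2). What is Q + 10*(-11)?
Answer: -118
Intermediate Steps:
Q = -8
Q + 10*(-11) = -8 + 10*(-11) = -8 - 110 = -118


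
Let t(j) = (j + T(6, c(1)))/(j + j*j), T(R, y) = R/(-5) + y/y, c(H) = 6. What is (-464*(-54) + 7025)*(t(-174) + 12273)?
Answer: 59260291365079/150510 ≈ 3.9373e+8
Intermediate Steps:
T(R, y) = 1 - R/5 (T(R, y) = R*(-⅕) + 1 = -R/5 + 1 = 1 - R/5)
t(j) = (-⅕ + j)/(j + j²) (t(j) = (j + (1 - ⅕*6))/(j + j*j) = (j + (1 - 6/5))/(j + j²) = (j - ⅕)/(j + j²) = (-⅕ + j)/(j + j²))
(-464*(-54) + 7025)*(t(-174) + 12273) = (-464*(-54) + 7025)*((-⅕ - 174)/((-174)*(1 - 174)) + 12273) = (25056 + 7025)*(-1/174*(-871/5)/(-173) + 12273) = 32081*(-1/174*(-1/173)*(-871/5) + 12273) = 32081*(-871/150510 + 12273) = 32081*(1847208359/150510) = 59260291365079/150510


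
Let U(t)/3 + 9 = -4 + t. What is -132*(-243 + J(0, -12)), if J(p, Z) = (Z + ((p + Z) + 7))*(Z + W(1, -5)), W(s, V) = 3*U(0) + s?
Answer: -255156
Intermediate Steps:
U(t) = -39 + 3*t (U(t) = -27 + 3*(-4 + t) = -27 + (-12 + 3*t) = -39 + 3*t)
W(s, V) = -117 + s (W(s, V) = 3*(-39 + 3*0) + s = 3*(-39 + 0) + s = 3*(-39) + s = -117 + s)
J(p, Z) = (-116 + Z)*(7 + p + 2*Z) (J(p, Z) = (Z + ((p + Z) + 7))*(Z + (-117 + 1)) = (Z + ((Z + p) + 7))*(Z - 116) = (Z + (7 + Z + p))*(-116 + Z) = (7 + p + 2*Z)*(-116 + Z) = (-116 + Z)*(7 + p + 2*Z))
-132*(-243 + J(0, -12)) = -132*(-243 + (-812 - 225*(-12) - 116*0 + 2*(-12)² - 12*0)) = -132*(-243 + (-812 + 2700 + 0 + 2*144 + 0)) = -132*(-243 + (-812 + 2700 + 0 + 288 + 0)) = -132*(-243 + 2176) = -132*1933 = -255156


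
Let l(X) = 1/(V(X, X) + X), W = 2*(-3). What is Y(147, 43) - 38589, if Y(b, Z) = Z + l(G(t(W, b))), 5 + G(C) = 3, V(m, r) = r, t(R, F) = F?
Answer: -154185/4 ≈ -38546.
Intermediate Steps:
W = -6
G(C) = -2 (G(C) = -5 + 3 = -2)
l(X) = 1/(2*X) (l(X) = 1/(X + X) = 1/(2*X))
Y(b, Z) = -¼ + Z (Y(b, Z) = Z + (½)/(-2) = Z + (½)*(-½) = Z - ¼ = -¼ + Z)
Y(147, 43) - 38589 = (-¼ + 43) - 38589 = 171/4 - 38589 = -154185/4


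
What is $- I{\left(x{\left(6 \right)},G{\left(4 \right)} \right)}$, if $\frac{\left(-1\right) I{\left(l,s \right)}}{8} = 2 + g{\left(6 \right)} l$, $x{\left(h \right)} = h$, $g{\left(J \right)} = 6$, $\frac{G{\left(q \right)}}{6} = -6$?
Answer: $304$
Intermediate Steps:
$G{\left(q \right)} = -36$ ($G{\left(q \right)} = 6 \left(-6\right) = -36$)
$I{\left(l,s \right)} = -16 - 48 l$ ($I{\left(l,s \right)} = - 8 \left(2 + 6 l\right) = -16 - 48 l$)
$- I{\left(x{\left(6 \right)},G{\left(4 \right)} \right)} = - (-16 - 288) = \left(-1\right) \left(-304\right) = 304$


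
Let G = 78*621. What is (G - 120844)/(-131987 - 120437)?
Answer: 36203/126212 ≈ 0.28684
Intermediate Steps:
G = 48438
(G - 120844)/(-131987 - 120437) = (48438 - 120844)/(-131987 - 120437) = -72406/(-252424) = -72406*(-1/252424) = 36203/126212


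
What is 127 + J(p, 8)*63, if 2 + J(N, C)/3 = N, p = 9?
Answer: 1450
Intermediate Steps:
J(N, C) = -6 + 3*N
127 + J(p, 8)*63 = 127 + (-6 + 3*9)*63 = 127 + (-6 + 27)*63 = 127 + 21*63 = 127 + 1323 = 1450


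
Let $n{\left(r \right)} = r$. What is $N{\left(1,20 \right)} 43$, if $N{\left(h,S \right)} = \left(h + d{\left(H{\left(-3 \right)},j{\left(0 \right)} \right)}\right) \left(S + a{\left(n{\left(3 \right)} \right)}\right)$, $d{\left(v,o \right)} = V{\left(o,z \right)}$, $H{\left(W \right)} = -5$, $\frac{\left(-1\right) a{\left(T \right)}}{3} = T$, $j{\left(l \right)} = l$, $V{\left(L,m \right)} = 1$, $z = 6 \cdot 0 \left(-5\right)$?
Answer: $946$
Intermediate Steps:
$z = 0$ ($z = 0 \left(-5\right) = 0$)
$a{\left(T \right)} = - 3 T$
$d{\left(v,o \right)} = 1$
$N{\left(h,S \right)} = \left(1 + h\right) \left(-9 + S\right)$ ($N{\left(h,S \right)} = \left(h + 1\right) \left(S - 9\right) = \left(1 + h\right) \left(S - 9\right) = \left(1 + h\right) \left(-9 + S\right)$)
$N{\left(1,20 \right)} 43 = \left(-9 + 20 - 9 + 20 \cdot 1\right) 43 = \left(-9 + 20 - 9 + 20\right) 43 = 22 \cdot 43 = 946$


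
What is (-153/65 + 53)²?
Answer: 10837264/4225 ≈ 2565.0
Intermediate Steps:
(-153/65 + 53)² = (3292/65)² = 10837264/4225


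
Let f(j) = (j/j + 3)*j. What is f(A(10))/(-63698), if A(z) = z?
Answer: -20/31849 ≈ -0.00062796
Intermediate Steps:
f(j) = 4*j (f(j) = (1 + 3)*j = 4*j)
f(A(10))/(-63698) = (4*10)/(-63698) = 40*(-1/63698) = -20/31849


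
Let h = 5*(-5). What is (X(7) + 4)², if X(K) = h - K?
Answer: 784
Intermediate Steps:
h = -25
X(K) = -25 - K
(X(7) + 4)² = ((-25 - 1*7) + 4)² = ((-25 - 7) + 4)² = (-32 + 4)² = (-28)² = 784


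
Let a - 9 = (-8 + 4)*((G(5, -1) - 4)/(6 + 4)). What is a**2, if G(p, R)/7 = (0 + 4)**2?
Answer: 29241/25 ≈ 1169.6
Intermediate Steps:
G(p, R) = 112 (G(p, R) = 7*(0 + 4)**2 = 7*4**2 = 7*16 = 112)
a = -171/5 (a = 9 + (-8 + 4)*((112 - 4)/(6 + 4)) = 9 - 4*108/10 = 9 - 2*108/5 = 9 - 4*54/5 = 9 - 216/5 = -171/5 ≈ -34.200)
a**2 = (-171/5)**2 = 29241/25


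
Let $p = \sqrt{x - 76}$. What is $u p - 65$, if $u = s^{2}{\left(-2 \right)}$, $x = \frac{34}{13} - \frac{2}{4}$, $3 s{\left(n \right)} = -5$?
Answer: $-65 + \frac{25 i \sqrt{49946}}{234} \approx -65.0 + 23.877 i$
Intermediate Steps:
$s{\left(n \right)} = - \frac{5}{3}$ ($s{\left(n \right)} = \frac{1}{3} \left(-5\right) = - \frac{5}{3}$)
$x = \frac{55}{26}$ ($x = 34 \cdot \frac{1}{13} - \frac{1}{2} = \frac{34}{13} - \frac{1}{2} = \frac{55}{26} \approx 2.1154$)
$p = \frac{i \sqrt{49946}}{26}$ ($p = \sqrt{\frac{55}{26} - 76} = \sqrt{- \frac{1921}{26}} = \frac{i \sqrt{49946}}{26} \approx 8.5956 i$)
$u = \frac{25}{9}$ ($u = \left(- \frac{5}{3}\right)^{2} = \frac{25}{9} \approx 2.7778$)
$u p - 65 = \frac{25 \frac{i \sqrt{49946}}{26}}{9} - 65 = \frac{25 i \sqrt{49946}}{234} - 65 = -65 + \frac{25 i \sqrt{49946}}{234}$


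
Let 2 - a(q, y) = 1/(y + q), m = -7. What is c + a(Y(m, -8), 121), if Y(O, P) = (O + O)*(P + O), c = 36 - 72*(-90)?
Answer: 2157457/331 ≈ 6518.0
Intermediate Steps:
c = 6516 (c = 36 + 6480 = 6516)
Y(O, P) = 2*O*(O + P) (Y(O, P) = (2*O)*(O + P) = 2*O*(O + P))
a(q, y) = 2 - 1/(q + y) (a(q, y) = 2 - 1/(y + q) = 2 - 1/(q + y))
c + a(Y(m, -8), 121) = 6516 + (-1 + 2*(2*(-7)*(-7 - 8)) + 2*121)/(2*(-7)*(-7 - 8) + 121) = 6516 + (-1 + 2*(2*(-7)*(-15)) + 242)/(2*(-7)*(-15) + 121) = 6516 + (-1 + 2*210 + 242)/(210 + 121) = 6516 + (-1 + 420 + 242)/331 = 6516 + (1/331)*661 = 6516 + 661/331 = 2157457/331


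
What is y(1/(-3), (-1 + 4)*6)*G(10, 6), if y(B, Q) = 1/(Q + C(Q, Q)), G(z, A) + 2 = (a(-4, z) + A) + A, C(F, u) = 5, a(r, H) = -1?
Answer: 9/23 ≈ 0.39130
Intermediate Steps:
G(z, A) = -3 + 2*A (G(z, A) = -2 + ((-1 + A) + A) = -2 + (-1 + 2*A) = -3 + 2*A)
y(B, Q) = 1/(5 + Q) (y(B, Q) = 1/(Q + 5) = 1/(5 + Q))
y(1/(-3), (-1 + 4)*6)*G(10, 6) = (-3 + 2*6)/(5 + (-1 + 4)*6) = (-3 + 12)/(5 + 3*6) = 9/(5 + 18) = 9/23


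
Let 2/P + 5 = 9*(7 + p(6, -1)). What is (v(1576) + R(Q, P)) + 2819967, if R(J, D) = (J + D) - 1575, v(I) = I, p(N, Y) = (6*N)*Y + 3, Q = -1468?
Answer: 673621498/239 ≈ 2.8185e+6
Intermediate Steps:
p(N, Y) = 3 + 6*N*Y (p(N, Y) = 6*N*Y + 3 = 3 + 6*N*Y)
P = -2/239 (P = 2/(-5 + 9*(7 + (3 + 6*6*(-1)))) = 2/(-5 + 9*(7 + (3 - 36))) = 2/(-5 + 9*(7 - 33)) = 2/(-5 + 9*(-26)) = 2/(-5 - 234) = 2/(-239) = 2*(-1/239) = -2/239 ≈ -0.0083682)
R(J, D) = -1575 + D + J (R(J, D) = (D + J) - 1575 = -1575 + D + J)
(v(1576) + R(Q, P)) + 2819967 = (1576 + (-1575 - 2/239 - 1468)) + 2819967 = (1576 - 727279/239) + 2819967 = -350615/239 + 2819967 = 673621498/239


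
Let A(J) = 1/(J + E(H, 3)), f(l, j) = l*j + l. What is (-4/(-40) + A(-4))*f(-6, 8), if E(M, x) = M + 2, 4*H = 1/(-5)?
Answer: 4293/205 ≈ 20.941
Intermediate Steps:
f(l, j) = l + j*l (f(l, j) = j*l + l = l + j*l)
H = -1/20 (H = (¼)/(-5) = (¼)*(-⅕) = -1/20 ≈ -0.050000)
E(M, x) = 2 + M
A(J) = 1/(39/20 + J) (A(J) = 1/(J + (2 - 1/20)) = 1/(J + 39/20) = 1/(39/20 + J))
(-4/(-40) + A(-4))*f(-6, 8) = (-4/(-40) + 20/(39 + 20*(-4)))*(-6*(1 + 8)) = (-4*(-1/40) + 20/(39 - 80))*(-6*9) = (⅒ + 20/(-41))*(-54) = (⅒ + 20*(-1/41))*(-54) = (⅒ - 20/41)*(-54) = -159/410*(-54) = 4293/205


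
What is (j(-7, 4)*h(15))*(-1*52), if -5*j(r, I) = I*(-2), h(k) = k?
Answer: -1248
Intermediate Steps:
j(r, I) = 2*I/5 (j(r, I) = -I*(-2)/5 = -(-2)*I/5 = 2*I/5)
(j(-7, 4)*h(15))*(-1*52) = (((2/5)*4)*15)*(-1*52) = ((8/5)*15)*(-52) = 24*(-52) = -1248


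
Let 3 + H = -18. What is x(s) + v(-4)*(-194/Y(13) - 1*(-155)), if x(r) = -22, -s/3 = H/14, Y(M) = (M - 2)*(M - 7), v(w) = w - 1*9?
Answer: -65960/33 ≈ -1998.8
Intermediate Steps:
v(w) = -9 + w (v(w) = w - 9 = -9 + w)
Y(M) = (-7 + M)*(-2 + M) (Y(M) = (-2 + M)*(-7 + M) = (-7 + M)*(-2 + M))
H = -21 (H = -3 - 18 = -21)
s = 9/2 (s = -(-63)/14 = -3*(-3/2) = 9/2 ≈ 4.5000)
x(s) + v(-4)*(-194/Y(13) - 1*(-155)) = -22 + (-9 - 4)*(-194/(14 + 13² - 9*13) - 1*(-155)) = -22 - 13*(-194/(14 + 169 - 117) + 155) = -22 - 13*(-194/66 + 155) = -22 - 13*(-194*1/66 + 155) = -22 - 13*(-97/33 + 155) = -22 - 13*5018/33 = -22 - 65234/33 = -65960/33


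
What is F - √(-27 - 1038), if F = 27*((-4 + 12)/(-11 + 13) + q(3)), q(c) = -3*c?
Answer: -135 - I*√1065 ≈ -135.0 - 32.634*I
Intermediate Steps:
F = -135 (F = 27*((-4 + 12)/(-11 + 13) - 3*3) = 27*(8/2 - 9) = 27*(8*(½) - 9) = 27*(4 - 9) = 27*(-5) = -135)
F - √(-27 - 1038) = -135 - √(-27 - 1038) = -135 - √(-1065) = -135 - I*√1065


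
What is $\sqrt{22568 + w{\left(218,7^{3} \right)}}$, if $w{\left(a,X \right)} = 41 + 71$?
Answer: $18 \sqrt{70} \approx 150.6$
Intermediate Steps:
$w{\left(a,X \right)} = 112$
$\sqrt{22568 + w{\left(218,7^{3} \right)}} = \sqrt{22568 + 112} = \sqrt{22680} = 18 \sqrt{70}$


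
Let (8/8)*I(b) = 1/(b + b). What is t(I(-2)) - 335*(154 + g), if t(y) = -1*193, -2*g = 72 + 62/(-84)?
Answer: -3347117/84 ≈ -39847.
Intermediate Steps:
I(b) = 1/(2*b) (I(b) = 1/(b + b) = 1/(2*b))
g = -2993/84 (g = -(72 + 62/(-84))/2 = -(72 + 62*(-1/84))/2 = -(72 - 31/42)/2 = -1/2*2993/42 = -2993/84 ≈ -35.631)
t(y) = -193
t(I(-2)) - 335*(154 + g) = -193 - 335*(154 - 2993/84) = -193 - 335*9943/84 = -193 - 1*3330905/84 = -193 - 3330905/84 = -3347117/84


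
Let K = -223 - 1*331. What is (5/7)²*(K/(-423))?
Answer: 13850/20727 ≈ 0.66821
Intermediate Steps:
K = -554 (K = -223 - 331 = -554)
(5/7)²*(K/(-423)) = (5/7)²*(-554/(-423)) = (5*(⅐))²*(-554*(-1/423)) = (5/7)²*(554/423) = (25/49)*(554/423) = 13850/20727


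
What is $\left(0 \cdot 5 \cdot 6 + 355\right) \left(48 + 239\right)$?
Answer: $101885$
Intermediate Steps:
$\left(0 \cdot 5 \cdot 6 + 355\right) \left(48 + 239\right) = \left(0 \cdot 6 + 355\right) 287 = \left(0 + 355\right) 287 = 355 \cdot 287 = 101885$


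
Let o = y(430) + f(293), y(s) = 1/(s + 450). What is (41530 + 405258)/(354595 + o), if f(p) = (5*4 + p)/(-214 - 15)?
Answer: 90036717760/71457709189 ≈ 1.2600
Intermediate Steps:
y(s) = 1/(450 + s)
f(p) = -20/229 - p/229 (f(p) = (20 + p)/(-229) = (20 + p)*(-1/229) = -20/229 - p/229)
o = -275211/201520 (o = 1/(450 + 430) + (-20/229 - 1/229*293) = 1/880 + (-20/229 - 293/229) = 1/880 - 313/229 = -275211/201520 ≈ -1.3657)
(41530 + 405258)/(354595 + o) = (41530 + 405258)/(354595 - 275211/201520) = 446788/(71457709189/201520) = 446788*(201520/71457709189) = 90036717760/71457709189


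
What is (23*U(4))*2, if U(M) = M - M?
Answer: 0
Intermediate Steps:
U(M) = 0
(23*U(4))*2 = (23*0)*2 = 0*2 = 0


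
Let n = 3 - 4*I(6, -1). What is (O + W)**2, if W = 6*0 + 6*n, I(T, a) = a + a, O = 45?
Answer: 12321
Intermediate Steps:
I(T, a) = 2*a
n = 11 (n = 3 - 8*(-1) = 3 - 4*(-2) = 3 + 8 = 11)
W = 66 (W = 6*0 + 6*11 = 0 + 66 = 66)
(O + W)**2 = (45 + 66)**2 = 111**2 = 12321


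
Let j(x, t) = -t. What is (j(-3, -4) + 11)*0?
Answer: 0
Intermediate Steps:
(j(-3, -4) + 11)*0 = (-1*(-4) + 11)*0 = (4 + 11)*0 = 15*0 = 0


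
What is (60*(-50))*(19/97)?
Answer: -57000/97 ≈ -587.63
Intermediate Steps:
(60*(-50))*(19/97) = -57000/97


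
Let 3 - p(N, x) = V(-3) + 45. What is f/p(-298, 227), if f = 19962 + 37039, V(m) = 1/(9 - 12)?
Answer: -171003/125 ≈ -1368.0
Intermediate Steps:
V(m) = -⅓ (V(m) = 1/(-3) = -⅓)
p(N, x) = -125/3 (p(N, x) = 3 - (-⅓ + 45) = 3 - 1*134/3 = 3 - 134/3 = -125/3)
f = 57001
f/p(-298, 227) = 57001/(-125/3) = 57001*(-3/125) = -171003/125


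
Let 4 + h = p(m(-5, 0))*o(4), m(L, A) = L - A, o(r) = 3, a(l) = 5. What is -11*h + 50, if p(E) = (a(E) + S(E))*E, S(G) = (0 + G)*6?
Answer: -4031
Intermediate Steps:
S(G) = 6*G (S(G) = G*6 = 6*G)
p(E) = E*(5 + 6*E) (p(E) = (5 + 6*E)*E = E*(5 + 6*E))
h = 371 (h = -4 + ((-5 - 1*0)*(5 + 6*(-5 - 1*0)))*3 = -4 + ((-5 + 0)*(5 + 6*(-5 + 0)))*3 = -4 - 5*(5 + 6*(-5))*3 = -4 - 5*(5 - 30)*3 = -4 - 5*(-25)*3 = -4 + 125*3 = -4 + 375 = 371)
-11*h + 50 = -11*371 + 50 = -4081 + 50 = -4031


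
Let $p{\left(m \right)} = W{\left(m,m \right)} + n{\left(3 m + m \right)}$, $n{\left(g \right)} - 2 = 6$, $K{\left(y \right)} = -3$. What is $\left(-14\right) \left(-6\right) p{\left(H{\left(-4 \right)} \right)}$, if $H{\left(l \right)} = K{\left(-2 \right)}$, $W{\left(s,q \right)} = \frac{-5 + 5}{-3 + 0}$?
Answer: $672$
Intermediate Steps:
$n{\left(g \right)} = 8$ ($n{\left(g \right)} = 2 + 6 = 8$)
$W{\left(s,q \right)} = 0$ ($W{\left(s,q \right)} = \frac{0}{-3} = 0 \left(- \frac{1}{3}\right) = 0$)
$H{\left(l \right)} = -3$
$p{\left(m \right)} = 8$ ($p{\left(m \right)} = 0 + 8 = 8$)
$\left(-14\right) \left(-6\right) p{\left(H{\left(-4 \right)} \right)} = \left(-14\right) \left(-6\right) 8 = 84 \cdot 8 = 672$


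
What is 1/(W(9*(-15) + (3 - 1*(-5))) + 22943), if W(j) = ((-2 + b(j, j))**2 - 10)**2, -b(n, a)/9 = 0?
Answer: 1/22979 ≈ 4.3518e-5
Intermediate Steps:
b(n, a) = 0 (b(n, a) = -9*0 = 0)
W(j) = 36 (W(j) = ((-2 + 0)**2 - 10)**2 = ((-2)**2 - 10)**2 = (4 - 10)**2 = (-6)**2 = 36)
1/(W(9*(-15) + (3 - 1*(-5))) + 22943) = 1/(36 + 22943) = 1/22979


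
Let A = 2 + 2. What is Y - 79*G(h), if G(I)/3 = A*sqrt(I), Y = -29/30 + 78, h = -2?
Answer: 2311/30 - 948*I*sqrt(2) ≈ 77.033 - 1340.7*I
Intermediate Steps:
A = 4
Y = 2311/30 (Y = -29*1/30 + 78 = -29/30 + 78 = 2311/30 ≈ 77.033)
G(I) = 12*sqrt(I) (G(I) = 3*(4*sqrt(I)) = 12*sqrt(I))
Y - 79*G(h) = 2311/30 - 948*sqrt(-2) = 2311/30 - 948*I*sqrt(2)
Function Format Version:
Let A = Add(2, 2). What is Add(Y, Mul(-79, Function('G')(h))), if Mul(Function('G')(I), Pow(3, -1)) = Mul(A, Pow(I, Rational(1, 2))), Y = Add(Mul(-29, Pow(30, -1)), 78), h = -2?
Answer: Add(Rational(2311, 30), Mul(-948, I, Pow(2, Rational(1, 2)))) ≈ Add(77.033, Mul(-1340.7, I))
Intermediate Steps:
A = 4
Y = Rational(2311, 30) (Y = Add(Mul(-29, Rational(1, 30)), 78) = Add(Rational(-29, 30), 78) = Rational(2311, 30) ≈ 77.033)
Function('G')(I) = Mul(12, Pow(I, Rational(1, 2))) (Function('G')(I) = Mul(3, Mul(4, Pow(I, Rational(1, 2)))) = Mul(12, Pow(I, Rational(1, 2))))
Add(Y, Mul(-79, Function('G')(h))) = Add(Rational(2311, 30), Mul(-79, Mul(12, Pow(-2, Rational(1, 2))))) = Add(Rational(2311, 30), Mul(-79, Mul(12, Mul(I, Pow(2, Rational(1, 2)))))) = Add(Rational(2311, 30), Mul(-79, Mul(12, I, Pow(2, Rational(1, 2))))) = Add(Rational(2311, 30), Mul(-948, I, Pow(2, Rational(1, 2))))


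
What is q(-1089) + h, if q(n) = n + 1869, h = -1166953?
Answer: -1166173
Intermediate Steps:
q(n) = 1869 + n
q(-1089) + h = (1869 - 1089) - 1166953 = 780 - 1166953 = -1166173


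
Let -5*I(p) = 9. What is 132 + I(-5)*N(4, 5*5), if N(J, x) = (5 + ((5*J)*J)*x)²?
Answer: -7235913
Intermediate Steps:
I(p) = -9/5 (I(p) = -⅕*9 = -9/5)
N(J, x) = (5 + 5*x*J²)² (N(J, x) = (5 + (5*J²)*x)² = (5 + 5*x*J²)²)
132 + I(-5)*N(4, 5*5) = 132 - 45*(1 + (5*5)*4²)² = 132 - 45*(1 + 25*16)² = 132 - 45*(1 + 400)² = 132 - 45*401² = 132 - 45*160801 = 132 - 9/5*4020025 = 132 - 7236045 = -7235913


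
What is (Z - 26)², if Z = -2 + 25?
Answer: 9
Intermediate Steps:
Z = 23
(Z - 26)² = (23 - 26)² = (-3)² = 9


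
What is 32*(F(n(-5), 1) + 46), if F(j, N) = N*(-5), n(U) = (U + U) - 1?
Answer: 1312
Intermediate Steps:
n(U) = -1 + 2*U (n(U) = 2*U - 1 = -1 + 2*U)
F(j, N) = -5*N
32*(F(n(-5), 1) + 46) = 32*(-5*1 + 46) = 32*(-5 + 46) = 32*41 = 1312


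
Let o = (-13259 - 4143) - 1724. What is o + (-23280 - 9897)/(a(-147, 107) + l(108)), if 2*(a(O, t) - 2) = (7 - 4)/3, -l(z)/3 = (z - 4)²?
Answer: -1241038912/64891 ≈ -19125.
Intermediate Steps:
l(z) = -3*(-4 + z)² (l(z) = -3*(z - 4)² = -3*(-4 + z)²)
a(O, t) = 5/2 (a(O, t) = 2 + ((7 - 4)/3)/2 = 2 + ((⅓)*3)/2 = 2 + (½)*1 = 2 + ½ = 5/2)
o = -19126 (o = -17402 - 1724 = -19126)
o + (-23280 - 9897)/(a(-147, 107) + l(108)) = -19126 + (-23280 - 9897)/(5/2 - 3*(-4 + 108)²) = -19126 - 33177/(5/2 - 3*104²) = -19126 - 33177/(5/2 - 3*10816) = -19126 - 33177/(5/2 - 32448) = -19126 - 33177/(-64891/2) = -19126 - 33177*(-2/64891) = -19126 + 66354/64891 = -1241038912/64891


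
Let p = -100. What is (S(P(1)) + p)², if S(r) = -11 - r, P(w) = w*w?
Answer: 12544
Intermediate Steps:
P(w) = w²
(S(P(1)) + p)² = ((-11 - 1*1²) - 100)² = ((-11 - 1*1) - 100)² = ((-11 - 1) - 100)² = (-12 - 100)² = (-112)² = 12544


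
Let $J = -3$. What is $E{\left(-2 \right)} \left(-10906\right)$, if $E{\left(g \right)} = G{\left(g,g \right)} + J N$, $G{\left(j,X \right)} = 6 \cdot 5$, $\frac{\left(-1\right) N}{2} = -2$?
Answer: $-196308$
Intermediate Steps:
$N = 4$ ($N = \left(-2\right) \left(-2\right) = 4$)
$G{\left(j,X \right)} = 30$
$E{\left(g \right)} = 18$ ($E{\left(g \right)} = 30 - 12 = 18$)
$E{\left(-2 \right)} \left(-10906\right) = 18 \left(-10906\right) = -196308$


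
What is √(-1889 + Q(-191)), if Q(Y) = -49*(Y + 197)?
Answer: I*√2183 ≈ 46.723*I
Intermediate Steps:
Q(Y) = -9653 - 49*Y (Q(Y) = -49*(197 + Y) = -9653 - 49*Y)
√(-1889 + Q(-191)) = √(-1889 + (-9653 - 49*(-191))) = √(-1889 + (-9653 + 9359)) = √(-1889 - 294) = √(-2183) = I*√2183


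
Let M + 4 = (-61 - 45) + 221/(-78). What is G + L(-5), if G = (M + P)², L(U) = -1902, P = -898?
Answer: 36715753/36 ≈ 1.0199e+6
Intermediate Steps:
M = -677/6 (M = -4 + ((-61 - 45) + 221/(-78)) = -4 + (-106 + 221*(-1/78)) = -4 + (-106 - 17/6) = -4 - 653/6 = -677/6 ≈ -112.83)
G = 36784225/36 (G = (-677/6 - 898)² = (-6065/6)² = 36784225/36 ≈ 1.0218e+6)
G + L(-5) = 36784225/36 - 1902 = 36715753/36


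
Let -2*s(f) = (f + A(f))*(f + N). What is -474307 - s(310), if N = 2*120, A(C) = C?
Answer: -303807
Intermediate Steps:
N = 240
s(f) = -f*(240 + f) (s(f) = -(f + f)*(f + 240)/2 = -2*f*(240 + f)/2 = -f*(240 + f))
-474307 - s(310) = -474307 - 310*(-240 - 1*310) = -474307 - 310*(-240 - 310) = -474307 - 310*(-550) = -474307 - 1*(-170500) = -474307 + 170500 = -303807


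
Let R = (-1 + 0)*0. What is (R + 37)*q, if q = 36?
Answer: 1332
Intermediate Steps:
R = 0 (R = -1*0 = 0)
(R + 37)*q = (0 + 37)*36 = 37*36 = 1332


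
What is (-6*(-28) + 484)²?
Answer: 425104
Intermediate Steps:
(-6*(-28) + 484)² = (168 + 484)² = 652² = 425104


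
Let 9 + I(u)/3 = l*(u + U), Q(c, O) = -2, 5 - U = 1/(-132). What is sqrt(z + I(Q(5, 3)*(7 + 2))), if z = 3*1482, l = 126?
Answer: 3*I*sqrt(26466)/22 ≈ 22.184*I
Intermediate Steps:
U = 661/132 (U = 5 - 1/(-132) = 5 - 1*(-1/132) = 5 + 1/132 = 661/132 ≈ 5.0076)
z = 4446
I(u) = 41049/22 + 378*u (I(u) = -27 + 3*(126*(u + 661/132)) = -27 + 3*(126*(661/132 + u)) = -27 + 3*(13881/22 + 126*u) = -27 + (41643/22 + 378*u) = 41049/22 + 378*u)
sqrt(z + I(Q(5, 3)*(7 + 2))) = sqrt(4446 + (41049/22 + 378*(-2*(7 + 2)))) = sqrt(4446 + (41049/22 + 378*(-2*9))) = sqrt(4446 + (41049/22 + 378*(-18))) = sqrt(4446 + (41049/22 - 6804)) = sqrt(4446 - 108639/22) = sqrt(-10827/22) = 3*I*sqrt(26466)/22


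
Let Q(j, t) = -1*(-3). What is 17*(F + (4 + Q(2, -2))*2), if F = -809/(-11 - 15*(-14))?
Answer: 33609/199 ≈ 168.89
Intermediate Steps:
Q(j, t) = 3
F = -809/199 (F = -809/(-11 + 210) = -809/199 ≈ -4.0653)
17*(F + (4 + Q(2, -2))*2) = 17*(-809/199 + (4 + 3)*2) = 17*(-809/199 + 7*2) = 17*(-809/199 + 14) = 17*(1977/199) = 33609/199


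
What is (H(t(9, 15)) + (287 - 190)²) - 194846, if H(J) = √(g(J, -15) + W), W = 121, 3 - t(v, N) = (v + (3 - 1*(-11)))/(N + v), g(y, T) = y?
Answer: -185437 + √17718/12 ≈ -1.8543e+5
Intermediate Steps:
t(v, N) = 3 - (14 + v)/(N + v) (t(v, N) = 3 - (v + (3 - 1*(-11)))/(N + v) = 3 - (v + (3 + 11))/(N + v) = 3 - (v + 14)/(N + v) = 3 - (14 + v)/(N + v))
H(J) = √(121 + J) (H(J) = √(J + 121) = √(121 + J))
(H(t(9, 15)) + (287 - 190)²) - 194846 = (√(121 + (-14 + 2*9 + 3*15)/(15 + 9)) + (287 - 190)²) - 194846 = (√(121 + (-14 + 18 + 45)/24) + 97²) - 194846 = (√(121 + (1/24)*49) + 9409) - 194846 = (√(121 + 49/24) + 9409) - 194846 = (√(2953/24) + 9409) - 194846 = (√17718/12 + 9409) - 194846 = (9409 + √17718/12) - 194846 = -185437 + √17718/12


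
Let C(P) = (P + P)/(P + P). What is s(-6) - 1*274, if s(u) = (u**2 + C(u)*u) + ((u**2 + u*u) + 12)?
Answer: -160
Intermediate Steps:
C(P) = 1 (C(P) = (2*P)/((2*P)) = (2*P)*(1/(2*P)) = 1)
s(u) = 12 + u + 3*u**2 (s(u) = (u**2 + 1*u) + ((u**2 + u*u) + 12) = (u**2 + u) + ((u**2 + u**2) + 12) = (u + u**2) + (2*u**2 + 12) = (u + u**2) + (12 + 2*u**2) = 12 + u + 3*u**2)
s(-6) - 1*274 = (12 - 6 + 3*(-6)**2) - 1*274 = (12 - 6 + 3*36) - 274 = (12 - 6 + 108) - 274 = 114 - 274 = -160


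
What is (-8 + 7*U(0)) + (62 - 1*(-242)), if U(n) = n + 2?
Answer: 310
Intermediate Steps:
U(n) = 2 + n
(-8 + 7*U(0)) + (62 - 1*(-242)) = (-8 + 7*(2 + 0)) + (62 - 1*(-242)) = (-8 + 7*2) + (62 + 242) = (-8 + 14) + 304 = 6 + 304 = 310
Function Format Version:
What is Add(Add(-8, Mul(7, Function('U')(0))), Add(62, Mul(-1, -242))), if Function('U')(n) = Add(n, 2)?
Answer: 310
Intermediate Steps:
Function('U')(n) = Add(2, n)
Add(Add(-8, Mul(7, Function('U')(0))), Add(62, Mul(-1, -242))) = Add(Add(-8, Mul(7, Add(2, 0))), Add(62, Mul(-1, -242))) = Add(Add(-8, Mul(7, 2)), Add(62, 242)) = Add(Add(-8, 14), 304) = Add(6, 304) = 310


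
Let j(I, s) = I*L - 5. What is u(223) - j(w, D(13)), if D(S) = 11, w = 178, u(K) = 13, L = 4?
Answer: -694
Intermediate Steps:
j(I, s) = -5 + 4*I (j(I, s) = I*4 - 5 = 4*I - 5 = -5 + 4*I)
u(223) - j(w, D(13)) = 13 - (-5 + 4*178) = 13 - (-5 + 712) = 13 - 1*707 = 13 - 707 = -694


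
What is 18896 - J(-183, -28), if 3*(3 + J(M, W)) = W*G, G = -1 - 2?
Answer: 18871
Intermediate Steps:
G = -3
J(M, W) = -3 - W (J(M, W) = -3 + (W*(-3))/3 = -3 + (-3*W)/3 = -3 - W)
18896 - J(-183, -28) = 18896 - (-3 - 1*(-28)) = 18896 - (-3 + 28) = 18896 - 1*25 = 18896 - 25 = 18871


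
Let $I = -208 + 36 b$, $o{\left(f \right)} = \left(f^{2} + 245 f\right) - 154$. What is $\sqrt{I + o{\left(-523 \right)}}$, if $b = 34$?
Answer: $4 \sqrt{9141} \approx 382.43$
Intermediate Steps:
$o{\left(f \right)} = -154 + f^{2} + 245 f$
$I = 1016$ ($I = -208 + 36 \cdot 34 = -208 + 1224 = 1016$)
$\sqrt{I + o{\left(-523 \right)}} = \sqrt{1016 + \left(-154 + \left(-523\right)^{2} + 245 \left(-523\right)\right)} = \sqrt{1016 - -145240} = \sqrt{1016 + 145240} = \sqrt{146256} = 4 \sqrt{9141}$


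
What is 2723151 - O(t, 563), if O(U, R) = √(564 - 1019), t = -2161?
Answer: 2723151 - I*√455 ≈ 2.7232e+6 - 21.331*I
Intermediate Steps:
O(U, R) = I*√455 (O(U, R) = √(-455) = I*√455)
2723151 - O(t, 563) = 2723151 - I*√455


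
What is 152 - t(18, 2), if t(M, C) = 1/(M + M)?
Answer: 5471/36 ≈ 151.97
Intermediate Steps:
t(M, C) = 1/(2*M)
152 - t(18, 2) = 152 - 1/(2*18) = 152 - 1*1/36 = 152 - 1/36 = 5471/36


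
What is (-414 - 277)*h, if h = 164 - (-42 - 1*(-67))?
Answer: -96049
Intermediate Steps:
h = 139 (h = 164 - (-42 + 67) = 164 - 1*25 = 164 - 25 = 139)
(-414 - 277)*h = (-414 - 277)*139 = -691*139 = -96049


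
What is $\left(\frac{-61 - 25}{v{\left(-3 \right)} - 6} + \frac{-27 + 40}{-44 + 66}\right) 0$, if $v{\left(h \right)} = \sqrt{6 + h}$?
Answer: $0$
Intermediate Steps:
$\left(\frac{-61 - 25}{v{\left(-3 \right)} - 6} + \frac{-27 + 40}{-44 + 66}\right) 0 = \left(\frac{-61 - 25}{\sqrt{6 - 3} - 6} + \frac{-27 + 40}{-44 + 66}\right) 0 = \left(- \frac{86}{\sqrt{3} - 6} + \frac{13}{22}\right) 0 = \left(- \frac{86}{-6 + \sqrt{3}} + 13 \cdot \frac{1}{22}\right) 0 = \left(- \frac{86}{-6 + \sqrt{3}} + \frac{13}{22}\right) 0 = \left(\frac{13}{22} - \frac{86}{-6 + \sqrt{3}}\right) 0 = 0$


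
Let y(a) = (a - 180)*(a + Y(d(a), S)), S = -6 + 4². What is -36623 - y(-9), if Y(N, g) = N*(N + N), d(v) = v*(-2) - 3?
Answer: 46726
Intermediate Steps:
d(v) = -3 - 2*v (d(v) = -2*v - 3 = -3 - 2*v)
S = 10 (S = -6 + 16 = 10)
Y(N, g) = 2*N² (Y(N, g) = N*(2*N) = 2*N²)
y(a) = (-180 + a)*(a + 2*(-3 - 2*a)²) (y(a) = (a - 180)*(a + 2*(-3 - 2*a)²) = (-180 + a)*(a + 2*(-3 - 2*a)²))
-36623 - y(-9) = -36623 - (-3240 - 4482*(-9) - 1415*(-9)² + 8*(-9)³) = -36623 - (-3240 + 40338 - 1415*81 + 8*(-729)) = -36623 - (-3240 + 40338 - 114615 - 5832) = -36623 - 1*(-83349) = -36623 + 83349 = 46726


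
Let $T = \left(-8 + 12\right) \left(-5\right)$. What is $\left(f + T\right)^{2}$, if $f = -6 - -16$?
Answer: $100$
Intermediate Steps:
$f = 10$ ($f = -6 + 16 = 10$)
$T = -20$ ($T = 4 \left(-5\right) = -20$)
$\left(f + T\right)^{2} = \left(10 - 20\right)^{2} = \left(-10\right)^{2} = 100$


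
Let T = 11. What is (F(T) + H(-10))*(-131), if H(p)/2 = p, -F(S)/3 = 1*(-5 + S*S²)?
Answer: 523738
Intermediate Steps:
F(S) = 15 - 3*S³ (F(S) = -3*(-5 + S*S²) = -3*(-5 + S³) = 15 - 3*S³)
H(p) = 2*p
(F(T) + H(-10))*(-131) = ((15 - 3*11³) + 2*(-10))*(-131) = ((15 - 3*1331) - 20)*(-131) = ((15 - 3993) - 20)*(-131) = (-3978 - 20)*(-131) = -3998*(-131) = 523738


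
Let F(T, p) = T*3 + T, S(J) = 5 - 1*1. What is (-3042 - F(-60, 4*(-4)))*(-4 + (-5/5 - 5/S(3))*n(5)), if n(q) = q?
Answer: 85461/2 ≈ 42731.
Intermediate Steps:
S(J) = 4 (S(J) = 5 - 1 = 4)
F(T, p) = 4*T (F(T, p) = 3*T + T = 4*T)
(-3042 - F(-60, 4*(-4)))*(-4 + (-5/5 - 5/S(3))*n(5)) = (-3042 - 4*(-60))*(-4 + (-5/5 - 5/4)*5) = (-3042 - 1*(-240))*(-4 + (-5*1/5 - 5*1/4)*5) = (-3042 + 240)*(-4 + (-1 - 5/4)*5) = -2802*(-4 - 9/4*5) = -2802*(-4 - 45/4) = -2802*(-61/4) = 85461/2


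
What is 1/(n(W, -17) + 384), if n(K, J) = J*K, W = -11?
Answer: 1/571 ≈ 0.0017513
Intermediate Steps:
1/(n(W, -17) + 384) = 1/(-17*(-11) + 384) = 1/(187 + 384) = 1/571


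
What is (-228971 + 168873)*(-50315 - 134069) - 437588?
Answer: 11080672044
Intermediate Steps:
(-228971 + 168873)*(-50315 - 134069) - 437588 = -60098*(-184384) - 437588 = 11081109632 - 437588 = 11080672044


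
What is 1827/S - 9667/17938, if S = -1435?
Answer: -6663553/3677290 ≈ -1.8121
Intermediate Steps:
1827/S - 9667/17938 = 1827/(-1435) - 9667/17938 = 1827*(-1/1435) - 9667*1/17938 = -261/205 - 9667/17938 = -6663553/3677290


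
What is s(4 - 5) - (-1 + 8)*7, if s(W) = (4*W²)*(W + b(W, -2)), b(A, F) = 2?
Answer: -45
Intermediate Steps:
s(W) = 4*W²*(2 + W) (s(W) = (4*W²)*(W + 2) = (4*W²)*(2 + W) = 4*W²*(2 + W))
s(4 - 5) - (-1 + 8)*7 = 4*(4 - 5)²*(2 + (4 - 5)) - (-1 + 8)*7 = 4*(-1)²*(2 - 1) - 7*7 = 4*1*1 - 1*49 = 4 - 49 = -45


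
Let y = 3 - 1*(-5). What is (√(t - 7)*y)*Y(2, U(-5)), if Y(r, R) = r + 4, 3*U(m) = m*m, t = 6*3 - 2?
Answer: 144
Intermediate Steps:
t = 16 (t = 18 - 2 = 16)
U(m) = m²/3 (U(m) = (m*m)/3 = m²/3)
Y(r, R) = 4 + r
y = 8 (y = 3 + 5 = 8)
(√(t - 7)*y)*Y(2, U(-5)) = (√(16 - 7)*8)*(4 + 2) = (√9*8)*6 = (3*8)*6 = 24*6 = 144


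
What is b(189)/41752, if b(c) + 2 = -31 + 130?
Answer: 97/41752 ≈ 0.0023232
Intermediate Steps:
b(c) = 97 (b(c) = -2 + (-31 + 130) = -2 + 99 = 97)
b(189)/41752 = 97/41752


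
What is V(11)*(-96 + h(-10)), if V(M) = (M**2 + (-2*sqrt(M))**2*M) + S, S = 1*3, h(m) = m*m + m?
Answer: -3648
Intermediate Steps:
h(m) = m + m**2 (h(m) = m**2 + m = m + m**2)
S = 3
V(M) = 3 + 5*M**2 (V(M) = (M**2 + (-2*sqrt(M))**2*M) + 3 = (M**2 + (4*M)*M) + 3 = (M**2 + 4*M**2) + 3 = 5*M**2 + 3 = 3 + 5*M**2)
V(11)*(-96 + h(-10)) = (3 + 5*11**2)*(-96 - 10*(1 - 10)) = (3 + 5*121)*(-96 - 10*(-9)) = (3 + 605)*(-96 + 90) = 608*(-6) = -3648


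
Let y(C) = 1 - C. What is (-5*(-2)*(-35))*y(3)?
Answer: 700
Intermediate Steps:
(-5*(-2)*(-35))*y(3) = (-5*(-2)*(-35))*(1 - 1*3) = (10*(-35))*(1 - 3) = -350*(-2) = 700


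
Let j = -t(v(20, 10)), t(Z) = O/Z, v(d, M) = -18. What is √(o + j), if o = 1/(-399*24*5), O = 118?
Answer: √417459070/7980 ≈ 2.5604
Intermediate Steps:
t(Z) = 118/Z
j = 59/9 (j = -118/(-18) = -118*(-1)/18 = -1*(-59/9) = 59/9 ≈ 6.5556)
o = -1/47880 (o = 1/(-9576*5) = 1/(-47880) = -1/47880 ≈ -2.0886e-5)
√(o + j) = √(-1/47880 + 59/9) = √(313879/47880) = √417459070/7980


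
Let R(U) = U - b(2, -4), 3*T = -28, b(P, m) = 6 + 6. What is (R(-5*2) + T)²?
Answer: 8836/9 ≈ 981.78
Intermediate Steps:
b(P, m) = 12
T = -28/3 (T = (⅓)*(-28) = -28/3 ≈ -9.3333)
R(U) = -12 + U (R(U) = U - 1*12 = U - 12 = -12 + U)
(R(-5*2) + T)² = ((-12 - 5*2) - 28/3)² = ((-12 - 10) - 28/3)² = (-22 - 28/3)² = (-94/3)² = 8836/9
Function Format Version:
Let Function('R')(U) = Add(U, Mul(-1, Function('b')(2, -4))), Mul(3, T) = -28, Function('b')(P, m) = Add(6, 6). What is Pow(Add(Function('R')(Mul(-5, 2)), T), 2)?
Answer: Rational(8836, 9) ≈ 981.78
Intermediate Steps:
Function('b')(P, m) = 12
T = Rational(-28, 3) (T = Mul(Rational(1, 3), -28) = Rational(-28, 3) ≈ -9.3333)
Function('R')(U) = Add(-12, U) (Function('R')(U) = Add(U, Mul(-1, 12)) = Add(U, -12) = Add(-12, U))
Pow(Add(Function('R')(Mul(-5, 2)), T), 2) = Pow(Add(Add(-12, Mul(-5, 2)), Rational(-28, 3)), 2) = Pow(Add(Add(-12, -10), Rational(-28, 3)), 2) = Pow(Add(-22, Rational(-28, 3)), 2) = Pow(Rational(-94, 3), 2) = Rational(8836, 9)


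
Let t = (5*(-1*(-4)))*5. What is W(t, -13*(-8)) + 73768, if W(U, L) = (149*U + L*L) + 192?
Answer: 99676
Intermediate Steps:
t = 100 (t = (5*4)*5 = 20*5 = 100)
W(U, L) = 192 + L² + 149*U (W(U, L) = (149*U + L²) + 192 = (L² + 149*U) + 192 = 192 + L² + 149*U)
W(t, -13*(-8)) + 73768 = (192 + (-13*(-8))² + 149*100) + 73768 = (192 + 104² + 14900) + 73768 = (192 + 10816 + 14900) + 73768 = 25908 + 73768 = 99676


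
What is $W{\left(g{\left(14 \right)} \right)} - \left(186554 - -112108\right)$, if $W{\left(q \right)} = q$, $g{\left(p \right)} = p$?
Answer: $-298648$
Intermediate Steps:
$W{\left(g{\left(14 \right)} \right)} - \left(186554 - -112108\right) = 14 - \left(186554 - -112108\right) = 14 - \left(186554 + 112108\right) = 14 - 298662 = -298648$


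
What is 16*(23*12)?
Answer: 4416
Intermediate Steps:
16*(23*12) = 16*276 = 4416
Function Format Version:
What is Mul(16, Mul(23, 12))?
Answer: 4416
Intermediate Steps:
Mul(16, Mul(23, 12)) = Mul(16, 276) = 4416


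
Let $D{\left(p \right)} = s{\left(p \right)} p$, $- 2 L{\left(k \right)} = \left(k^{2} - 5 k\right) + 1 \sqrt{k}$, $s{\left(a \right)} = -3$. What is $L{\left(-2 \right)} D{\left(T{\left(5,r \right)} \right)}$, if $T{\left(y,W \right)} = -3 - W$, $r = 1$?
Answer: $-84 - 6 i \sqrt{2} \approx -84.0 - 8.4853 i$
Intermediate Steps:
$L{\left(k \right)} = - \frac{\sqrt{k}}{2} - \frac{k^{2}}{2} + \frac{5 k}{2}$ ($L{\left(k \right)} = - \frac{\left(k^{2} - 5 k\right) + 1 \sqrt{k}}{2} = - \frac{\left(k^{2} - 5 k\right) + \sqrt{k}}{2} = - \frac{\sqrt{k} + k^{2} - 5 k}{2} = - \frac{\sqrt{k}}{2} - \frac{k^{2}}{2} + \frac{5 k}{2}$)
$D{\left(p \right)} = - 3 p$
$L{\left(-2 \right)} D{\left(T{\left(5,r \right)} \right)} = \left(- \frac{\sqrt{-2}}{2} - \frac{\left(-2\right)^{2}}{2} + \frac{5}{2} \left(-2\right)\right) \left(- 3 \left(-3 - 1\right)\right) = \left(- \frac{i \sqrt{2}}{2} - 2 - 5\right) \left(- 3 \left(-3 - 1\right)\right) = \left(- \frac{i \sqrt{2}}{2} - 2 - 5\right) \left(\left(-3\right) \left(-4\right)\right) = \left(-7 - \frac{i \sqrt{2}}{2}\right) 12 = -84 - 6 i \sqrt{2}$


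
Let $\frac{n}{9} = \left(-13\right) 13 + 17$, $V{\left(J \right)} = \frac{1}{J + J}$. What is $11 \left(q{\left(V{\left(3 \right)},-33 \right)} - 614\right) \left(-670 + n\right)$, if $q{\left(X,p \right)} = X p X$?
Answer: $\frac{82711211}{6} \approx 1.3785 \cdot 10^{7}$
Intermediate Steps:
$V{\left(J \right)} = \frac{1}{2 J}$
$n = -1368$ ($n = 9 \left(\left(-13\right) 13 + 17\right) = 9 \left(-169 + 17\right) = 9 \left(-152\right) = -1368$)
$q{\left(X,p \right)} = p X^{2}$
$11 \left(q{\left(V{\left(3 \right)},-33 \right)} - 614\right) \left(-670 + n\right) = 11 \left(- 33 \left(\frac{1}{2 \cdot 3}\right)^{2} - 614\right) \left(-670 - 1368\right) = 11 \left(- 33 \left(\frac{1}{2} \cdot \frac{1}{3}\right)^{2} - 614\right) \left(-2038\right) = 11 \left(- \frac{33}{36} - 614\right) \left(-2038\right) = 11 \left(\left(-33\right) \frac{1}{36} - 614\right) \left(-2038\right) = 11 \left(- \frac{11}{12} - 614\right) \left(-2038\right) = 11 \left(\left(- \frac{7379}{12}\right) \left(-2038\right)\right) = 11 \cdot \frac{7519201}{6} = \frac{82711211}{6}$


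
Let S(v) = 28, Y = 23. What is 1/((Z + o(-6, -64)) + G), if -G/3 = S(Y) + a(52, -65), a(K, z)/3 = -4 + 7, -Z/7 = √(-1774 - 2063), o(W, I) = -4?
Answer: I/(-115*I + 7*√3837) ≈ -0.00057146 + 0.0021547*I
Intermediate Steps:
Z = -7*I*√3837 (Z = -7*√(-1774 - 2063) = -7*I*√3837 ≈ -433.6*I)
a(K, z) = 9 (a(K, z) = 3*(-4 + 7) = 3*3 = 9)
G = -111 (G = -3*(28 + 9) = -3*37 = -111)
1/((Z + o(-6, -64)) + G) = 1/((-7*I*√3837 - 4) - 111) = 1/((-4 - 7*I*√3837) - 111) = 1/(-115 - 7*I*√3837)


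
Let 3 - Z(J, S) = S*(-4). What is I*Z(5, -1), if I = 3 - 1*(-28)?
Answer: -31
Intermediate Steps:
I = 31 (I = 3 + 28 = 31)
Z(J, S) = 3 + 4*S (Z(J, S) = 3 - S*(-4) = 3 - (-4)*S = 3 + 4*S)
I*Z(5, -1) = 31*(3 + 4*(-1)) = 31*(3 - 4) = 31*(-1) = -31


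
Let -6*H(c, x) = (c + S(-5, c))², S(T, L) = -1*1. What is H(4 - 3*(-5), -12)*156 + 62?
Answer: -8362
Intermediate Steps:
S(T, L) = -1
H(c, x) = -(-1 + c)²/6 (H(c, x) = -(c - 1)²/6 = -(-1 + c)²/6)
H(4 - 3*(-5), -12)*156 + 62 = -(-1 + (4 - 3*(-5)))²/6*156 + 62 = -(-1 + (4 + 15))²/6*156 + 62 = -(-1 + 19)²/6*156 + 62 = -⅙*18²*156 + 62 = -⅙*324*156 + 62 = -54*156 + 62 = -8424 + 62 = -8362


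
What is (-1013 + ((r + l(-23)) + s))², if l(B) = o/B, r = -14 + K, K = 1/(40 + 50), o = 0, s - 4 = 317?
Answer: 4037204521/8100 ≈ 4.9842e+5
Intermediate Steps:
s = 321 (s = 4 + 317 = 321)
K = 1/90 ≈ 0.011111
r = -1259/90 (r = -14 + 1/90 = -1259/90 ≈ -13.989)
l(B) = 0 (l(B) = 0/B = 0)
(-1013 + ((r + l(-23)) + s))² = (-1013 + ((-1259/90 + 0) + 321))² = (-1013 + (-1259/90 + 321))² = (-1013 + 27631/90)² = (-63539/90)² = 4037204521/8100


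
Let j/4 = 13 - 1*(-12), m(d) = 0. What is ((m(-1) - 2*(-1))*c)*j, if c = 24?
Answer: 4800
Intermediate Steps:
j = 100 (j = 4*(13 - 1*(-12)) = 4*(13 + 12) = 4*25 = 100)
((m(-1) - 2*(-1))*c)*j = ((0 - 2*(-1))*24)*100 = ((0 + 2)*24)*100 = (2*24)*100 = 48*100 = 4800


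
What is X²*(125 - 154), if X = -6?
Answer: -1044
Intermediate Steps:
X²*(125 - 154) = (-6)²*(125 - 154) = 36*(-29) = -1044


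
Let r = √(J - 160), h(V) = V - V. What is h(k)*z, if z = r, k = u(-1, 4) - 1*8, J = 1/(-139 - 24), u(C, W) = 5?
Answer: 0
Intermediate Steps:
J = -1/163 (J = 1/(-163) = -1/163 ≈ -0.0061350)
k = -3 (k = 5 - 1*8 = 5 - 8 = -3)
h(V) = 0
r = I*√4251203/163 (r = √(-1/163 - 160) = √(-26081/163) = I*√4251203/163 ≈ 12.649*I)
z = I*√4251203/163 ≈ 12.649*I
h(k)*z = 0*(I*√4251203/163) = 0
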